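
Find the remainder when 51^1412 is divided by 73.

By repeated squaring mod 73: 51^1≡51, 51^2≡46, 51^4≡72, 51^8≡1, 51^16≡1, 51^32≡1, 51^64≡1, 51^128≡1, 51^256≡1, 51^512≡1, 51^1024≡1.
Since 1412 = 4 + 128 + 256 + 1024 in binary, 51^1412 ≡ 72·1·1·1 ≡ 72 (mod 73).

72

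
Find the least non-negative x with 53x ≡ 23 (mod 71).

53⁻¹ ≡ 67 (mod 71) because 53·67 = 3551 = 50·71 + 1.
Multiplying both sides by 67: x ≡ 67·23 = 1541 ≡ 50 (mod 71).
Check: 53·50 = 2650 = 37·71 + 23.

50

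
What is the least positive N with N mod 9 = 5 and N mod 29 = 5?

Since 29·5 ≡ 1 (mod 9), take x = 5 + 29·((5−5)·5 mod 9) = 5 + 29·0 = 5.
Check: 5 mod 9 = 5, 5 mod 29 = 5.

5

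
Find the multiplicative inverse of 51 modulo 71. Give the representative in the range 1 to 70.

71 = 1·51 + 20
51 = 2·20 + 11
20 = 1·11 + 9
11 = 1·9 + 2
9 = 4·2 + 1
2 = 2·1 + 0
Back-substituting gives 51·39 ≡ 1 (mod 71).

39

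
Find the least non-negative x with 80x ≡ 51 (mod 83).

The inverse of 80 mod 83 is 55 (since 80·55 = 4400 ≡ 1).
So x ≡ 55·51 = 2805 ≡ 66 (mod 83).
Check: 80·66 = 5280 = 63·83 + 51.

66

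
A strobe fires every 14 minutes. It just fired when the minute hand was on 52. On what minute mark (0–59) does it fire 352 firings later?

352·14 = 4928.
4928 mod 60 = 8 (since 82·60 = 4920).
(52 + 8) mod 60 = 0.

0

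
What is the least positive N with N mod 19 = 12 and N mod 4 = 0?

x ≡ 0 (mod 4) gives x ∈ {0, 4, 8, 12}.
The first of these with x mod 19 = 12 is 12.

12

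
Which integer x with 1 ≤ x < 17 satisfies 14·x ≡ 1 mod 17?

11

14·11 = 154 = 9·17 + 1, so 14⁻¹ ≡ 11 (mod 17).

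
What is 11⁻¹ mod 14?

9

14 = 1·11 + 3
11 = 3·3 + 2
3 = 1·2 + 1
2 = 2·1 + 0
Back-substituting gives 11·9 ≡ 1 (mod 14).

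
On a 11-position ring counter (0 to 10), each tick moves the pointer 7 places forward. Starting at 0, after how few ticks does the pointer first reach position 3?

7⁻¹ ≡ 8 (mod 11) because 7·8 = 56 = 5·11 + 1.
So x ≡ 8·3 = 24 ≡ 2 (mod 11).

2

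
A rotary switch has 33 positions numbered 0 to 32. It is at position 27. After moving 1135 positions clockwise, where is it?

7

1135 = 34·33 + 13, so 1135 mod 33 = 13.
(27 + 13) mod 33 = 7.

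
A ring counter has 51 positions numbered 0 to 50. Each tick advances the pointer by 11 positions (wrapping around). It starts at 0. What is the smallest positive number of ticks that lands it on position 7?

47

11⁻¹ ≡ 14 (mod 51) because 11·14 = 154 = 3·51 + 1.
Multiplying both sides by 14: x ≡ 14·7 = 98 ≡ 47 (mod 51).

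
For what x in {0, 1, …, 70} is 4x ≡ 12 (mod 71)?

The inverse of 4 mod 71 is 18 (since 4·18 = 72 ≡ 1).
So x ≡ 18·12 = 216 ≡ 3 (mod 71).
Check: 4·3 = 12 = 0·71 + 12.

3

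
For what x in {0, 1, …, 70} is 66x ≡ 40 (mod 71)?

63

66⁻¹ ≡ 14 (mod 71) because 66·14 = 924 = 13·71 + 1.
Multiplying both sides by 14: x ≡ 14·40 = 560 ≡ 63 (mod 71).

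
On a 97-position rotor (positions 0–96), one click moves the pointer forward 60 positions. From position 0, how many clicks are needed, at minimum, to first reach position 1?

76

60·76 = 4560 = 47·97 + 1, so 60⁻¹ ≡ 76 (mod 97).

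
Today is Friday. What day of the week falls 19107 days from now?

Tuesday

Dividing 19107 by 7 gives quotient 2729 and remainder 4.
Friday + 4 days → Tuesday.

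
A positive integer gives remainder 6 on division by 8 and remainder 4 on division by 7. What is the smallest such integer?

46

Since 7·7 ≡ 1 (mod 8), take x = 4 + 7·((6−4)·7 mod 8) = 4 + 7·6 = 46.
Check: 46 mod 8 = 6, 46 mod 7 = 4.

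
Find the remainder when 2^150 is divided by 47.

7

Successive squares of 2 mod 47: 2^1≡2, 2^2≡4, 2^4≡16, 2^8≡21, 2^16≡18, 2^32≡42, 2^64≡25, 2^128≡14.
150 = 2 + 4 + 16 + 128, so 2^150 ≡ 4·16·18·14 ≡ 7 (mod 47).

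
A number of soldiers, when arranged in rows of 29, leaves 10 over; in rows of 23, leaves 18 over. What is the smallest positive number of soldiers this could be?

271

x ≡ 18 (mod 23) gives x ∈ {18, 41, 64, 87, 110, 133, 156, 179, …}.
The first of these with x mod 29 = 10 is 271.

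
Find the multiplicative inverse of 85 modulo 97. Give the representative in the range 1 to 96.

85·8 = 680 = 7·97 + 1, so 85⁻¹ ≡ 8 (mod 97).

8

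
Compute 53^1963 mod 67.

52

By repeated squaring mod 67: 53^1≡53, 53^2≡62, 53^4≡25, 53^8≡22, 53^16≡15, 53^32≡24, 53^64≡40, 53^128≡59, 53^256≡64, 53^512≡9, 53^1024≡14.
1963 = 1 + 2 + 8 + 32 + 128 + 256 + 512 + 1024, so 53^1963 ≡ 53·62·22·24·59·64·9·14 ≡ 52 (mod 67).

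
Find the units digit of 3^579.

The units digit of 3^n cycles with period 4: 3, 9, 7, 1, …
579 leaves remainder 3 on division by 4, so 3^579 ends in 7.

7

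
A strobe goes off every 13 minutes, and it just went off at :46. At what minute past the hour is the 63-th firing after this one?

63·13 = 819.
819 = 13·60 + 39, so 819 mod 60 = 39.
(46 + 39) mod 60 = 25.

25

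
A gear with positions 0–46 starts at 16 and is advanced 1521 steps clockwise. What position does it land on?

33

Dividing 1521 by 47 gives quotient 32 and remainder 17.
(16 + 17) mod 47 = 33.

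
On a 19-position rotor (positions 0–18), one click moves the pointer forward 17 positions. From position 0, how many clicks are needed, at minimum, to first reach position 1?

9

17·9 = 153 = 8·19 + 1, so 17⁻¹ ≡ 9 (mod 19).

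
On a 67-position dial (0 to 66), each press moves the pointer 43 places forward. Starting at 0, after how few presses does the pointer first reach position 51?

43⁻¹ ≡ 53 (mod 67) because 43·53 = 2279 = 34·67 + 1.
Multiplying both sides by 53: x ≡ 53·51 = 2703 ≡ 23 (mod 67).

23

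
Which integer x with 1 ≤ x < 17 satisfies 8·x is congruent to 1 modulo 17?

17 = 2·8 + 1
8 = 8·1 + 0
Back-substituting gives 8·15 ≡ 1 (mod 17).

15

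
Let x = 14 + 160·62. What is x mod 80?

160·62 = 9920.
9920 − 124·80 = 0, so 9920 ≡ 0 (mod 80).
(14 + 0) mod 80 = 14.

14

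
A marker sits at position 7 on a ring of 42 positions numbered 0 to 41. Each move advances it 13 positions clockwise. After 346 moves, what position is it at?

11

346·13 = 4498.
4498 = 107·42 + 4, so 4498 mod 42 = 4.
(7 + 4) mod 42 = 11.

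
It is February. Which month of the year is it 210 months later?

August

210 = 17·12 + 6, so 210 mod 12 = 6.
February + 6 months → August.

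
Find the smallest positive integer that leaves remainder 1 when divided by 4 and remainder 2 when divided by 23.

x ≡ 1 (mod 4) gives x ∈ {1, 5, 9, 13, 17, 21, 25}.
The first of these with x mod 23 = 2 is 25.

25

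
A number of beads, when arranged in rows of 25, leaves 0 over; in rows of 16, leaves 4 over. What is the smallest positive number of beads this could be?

x ≡ 4 (mod 16) gives x ∈ {4, 20, 36, 52, 68, 84, 100}.
The first of these with x mod 25 = 0 is 100.

100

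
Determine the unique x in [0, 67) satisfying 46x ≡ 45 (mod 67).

46⁻¹ ≡ 51 (mod 67) because 46·51 = 2346 = 35·67 + 1.
So x ≡ 51·45 = 2295 ≡ 17 (mod 67).

17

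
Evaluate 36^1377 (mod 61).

27

By repeated squaring mod 61: 36^1≡36, 36^2≡15, 36^4≡42, 36^8≡56, 36^16≡25, 36^32≡15, 36^64≡42, 36^128≡56, 36^256≡25, 36^512≡15, 36^1024≡42.
1377 = 1 + 32 + 64 + 256 + 1024, so 36^1377 ≡ 36·15·42·25·42 ≡ 27 (mod 61).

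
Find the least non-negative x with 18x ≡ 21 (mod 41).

8

18⁻¹ ≡ 16 (mod 41) because 18·16 = 288 = 7·41 + 1.
Multiplying both sides by 16: x ≡ 16·21 = 336 ≡ 8 (mod 41).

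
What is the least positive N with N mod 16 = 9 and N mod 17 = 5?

73

x ≡ 9 (mod 16) gives x ∈ {9, 25, 41, 57, 73}.
The first of these with x mod 17 = 5 is 73.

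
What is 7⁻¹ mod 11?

11 = 1·7 + 4
7 = 1·4 + 3
4 = 1·3 + 1
3 = 3·1 + 0
Back-substituting gives 7·8 ≡ 1 (mod 11).

8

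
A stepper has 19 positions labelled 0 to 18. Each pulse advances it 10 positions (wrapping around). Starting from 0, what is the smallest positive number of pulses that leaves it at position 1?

19 = 1·10 + 9
10 = 1·9 + 1
9 = 9·1 + 0
Back-substituting gives 10·2 ≡ 1 (mod 19).

2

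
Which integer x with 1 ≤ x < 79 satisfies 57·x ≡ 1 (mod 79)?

57·61 = 3477 = 44·79 + 1, so 57⁻¹ ≡ 61 (mod 79).

61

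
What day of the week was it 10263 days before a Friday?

Dividing 10263 by 7 gives quotient 1466 and remainder 1.
Friday − 1 day → Thursday.

Thursday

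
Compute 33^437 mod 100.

73

By repeated squaring mod 100: 33^1≡33, 33^2≡89, 33^4≡21, 33^8≡41, 33^16≡81, 33^32≡61, 33^64≡21, 33^128≡41, 33^256≡81.
Since 437 = 1 + 4 + 16 + 32 + 128 + 256 in binary, 33^437 ≡ 33·21·81·61·41·81 ≡ 73 (mod 100).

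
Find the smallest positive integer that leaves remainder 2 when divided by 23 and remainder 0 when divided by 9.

x ≡ 0 (mod 9) gives x ∈ {0, 9, 18, 27, 36, 45, 54, 63, …}.
The first of these with x mod 23 = 2 is 117.

117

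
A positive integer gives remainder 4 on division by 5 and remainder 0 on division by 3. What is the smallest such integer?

Since 3·2 ≡ 1 (mod 5), take x = 0 + 3·((4−0)·2 mod 5) = 0 + 3·3 = 9.
Check: 9 mod 5 = 4, 9 mod 3 = 0.

9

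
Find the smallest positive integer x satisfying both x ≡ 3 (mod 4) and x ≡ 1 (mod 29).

59

x ≡ 3 (mod 4) gives x ∈ {3, 7, 11, 15, 19, 23, 27, 31, …}.
The first of these with x mod 29 = 1 is 59.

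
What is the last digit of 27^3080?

Powers of 7 mod 10 repeat with period 4: 7, 9, 3, 1.
3080 mod 4 = 0, so the last digit matches 7^4 = 1.

1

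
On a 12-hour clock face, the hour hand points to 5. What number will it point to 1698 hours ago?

1698 − 141·12 = 6, so 1698 ≡ 6 (mod 12).
5 − 6 → 11 on a 12-hour dial.

11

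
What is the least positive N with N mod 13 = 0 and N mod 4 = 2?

x ≡ 2 (mod 4) gives x ∈ {2, 6, 10, 14, 18, 22, 26}.
The first of these with x mod 13 = 0 is 26.

26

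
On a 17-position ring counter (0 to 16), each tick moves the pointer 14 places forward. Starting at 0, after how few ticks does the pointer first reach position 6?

14⁻¹ ≡ 11 (mod 17) because 14·11 = 154 = 9·17 + 1.
So x ≡ 11·6 = 66 ≡ 15 (mod 17).

15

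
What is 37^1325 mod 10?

Powers of 7 mod 10 repeat with period 4: 7, 9, 3, 1.
1325 leaves remainder 1 on division by 4, so 37^1325 ends in 7.

7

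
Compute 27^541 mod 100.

Successive squares of 27 mod 100: 27^1≡27, 27^2≡29, 27^4≡41, 27^8≡81, 27^16≡61, 27^32≡21, 27^64≡41, 27^128≡81, 27^256≡61, 27^512≡21.
Since 541 = 1 + 4 + 8 + 16 + 512 in binary, 27^541 ≡ 27·41·81·61·21 ≡ 27 (mod 100).

27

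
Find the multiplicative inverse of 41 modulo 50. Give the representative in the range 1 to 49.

11

41·11 = 451 = 9·50 + 1, so 41⁻¹ ≡ 11 (mod 50).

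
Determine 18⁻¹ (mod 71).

4

18·4 = 72 = 1·71 + 1, so 18⁻¹ ≡ 4 (mod 71).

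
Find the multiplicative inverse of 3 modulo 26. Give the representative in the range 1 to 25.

26 = 8·3 + 2
3 = 1·2 + 1
2 = 2·1 + 0
Back-substituting gives 3·9 ≡ 1 (mod 26).

9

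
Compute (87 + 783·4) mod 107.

783·4 = 3132.
3132 = 29·107 + 29, so 3132 mod 107 = 29.
(87 + 29) mod 107 = 9.

9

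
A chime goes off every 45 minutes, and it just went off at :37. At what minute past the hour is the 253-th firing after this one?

22

253·45 = 11385.
11385 mod 60 = 45 (since 189·60 = 11340).
(37 + 45) mod 60 = 22.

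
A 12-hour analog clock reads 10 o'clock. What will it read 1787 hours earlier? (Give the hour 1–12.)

11

Dividing 1787 by 12 gives quotient 148 and remainder 11.
10 − 11 → 11 on a 12-hour dial.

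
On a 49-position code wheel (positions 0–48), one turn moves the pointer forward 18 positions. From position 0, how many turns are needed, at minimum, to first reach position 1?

30

18·30 = 540 = 11·49 + 1, so 18⁻¹ ≡ 30 (mod 49).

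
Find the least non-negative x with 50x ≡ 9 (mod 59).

58

50⁻¹ ≡ 13 (mod 59) because 50·13 = 650 = 11·59 + 1.
So x ≡ 13·9 = 117 ≡ 58 (mod 59).
Check: 50·58 = 2900 = 49·59 + 9.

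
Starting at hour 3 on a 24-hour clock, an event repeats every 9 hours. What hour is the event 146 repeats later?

21

146·9 = 1314.
1314 = 54·24 + 18, so 1314 mod 24 = 18.
(3 + 18) mod 24 = 21.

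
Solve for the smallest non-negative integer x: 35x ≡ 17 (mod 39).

The inverse of 35 mod 39 is 29 (since 35·29 = 1015 ≡ 1).
Multiplying both sides by 29: x ≡ 29·17 = 493 ≡ 25 (mod 39).

25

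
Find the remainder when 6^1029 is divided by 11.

Successive squares of 6 mod 11: 6^1≡6, 6^2≡3, 6^4≡9, 6^8≡4, 6^16≡5, 6^32≡3, 6^64≡9, 6^128≡4, 6^256≡5, 6^512≡3, 6^1024≡9.
Since 1029 = 1 + 4 + 1024 in binary, 6^1029 ≡ 6·9·9 ≡ 2 (mod 11).

2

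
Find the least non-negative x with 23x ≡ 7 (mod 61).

The inverse of 23 mod 61 is 8 (since 23·8 = 184 ≡ 1).
Multiplying both sides by 8: x ≡ 8·7 = 56 ≡ 56 (mod 61).
Check: 23·56 = 1288 = 21·61 + 7.

56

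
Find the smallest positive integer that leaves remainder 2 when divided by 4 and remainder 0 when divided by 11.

x ≡ 2 (mod 4) gives x ∈ {2, 6, 10, 14, 18, 22}.
The first of these with x mod 11 = 0 is 22.

22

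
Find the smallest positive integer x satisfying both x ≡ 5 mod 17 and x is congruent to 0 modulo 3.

39

Since 3·6 ≡ 1 (mod 17), take x = 0 + 3·((5−0)·6 mod 17) = 0 + 3·13 = 39.
Check: 39 mod 17 = 5, 39 mod 3 = 0.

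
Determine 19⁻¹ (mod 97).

19·46 = 874 = 9·97 + 1, so 19⁻¹ ≡ 46 (mod 97).

46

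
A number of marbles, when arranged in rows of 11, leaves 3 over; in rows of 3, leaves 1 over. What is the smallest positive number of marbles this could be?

25

x ≡ 1 (mod 3) gives x ∈ {1, 4, 7, 10, 13, 16, 19, 22, …}.
The first of these with x mod 11 = 3 is 25.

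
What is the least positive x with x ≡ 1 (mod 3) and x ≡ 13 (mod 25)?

13

x ≡ 1 (mod 3) gives x ∈ {1, 4, 7, 10, 13}.
The first of these with x mod 25 = 13 is 13.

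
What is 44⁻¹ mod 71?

21

71 = 1·44 + 27
44 = 1·27 + 17
27 = 1·17 + 10
17 = 1·10 + 7
10 = 1·7 + 3
7 = 2·3 + 1
3 = 3·1 + 0
Back-substituting gives 44·21 ≡ 1 (mod 71).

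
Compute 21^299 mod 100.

81

Successive squares of 21 mod 100: 21^1≡21, 21^2≡41, 21^4≡81, 21^8≡61, 21^16≡21, 21^32≡41, 21^64≡81, 21^128≡61, 21^256≡21.
299 = 1 + 2 + 8 + 32 + 256, so 21^299 ≡ 21·41·61·41·21 ≡ 81 (mod 100).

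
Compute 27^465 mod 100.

Square-and-reduce mod 100: 27^1≡27, 27^2≡29, 27^4≡41, 27^8≡81, 27^16≡61, 27^32≡21, 27^64≡41, 27^128≡81, 27^256≡61.
465 = 1 + 16 + 64 + 128 + 256, so 27^465 ≡ 27·61·41·81·61 ≡ 7 (mod 100).

7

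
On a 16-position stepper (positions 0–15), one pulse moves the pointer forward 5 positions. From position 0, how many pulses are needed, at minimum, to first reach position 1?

13

16 = 3·5 + 1
5 = 5·1 + 0
Back-substituting gives 5·13 ≡ 1 (mod 16).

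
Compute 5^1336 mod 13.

1

By repeated squaring mod 13: 5^1≡5, 5^2≡12, 5^4≡1, 5^8≡1, 5^16≡1, 5^32≡1, 5^64≡1, 5^128≡1, 5^256≡1, 5^512≡1, 5^1024≡1.
1336 = 8 + 16 + 32 + 256 + 1024, so 5^1336 ≡ 1·1·1·1·1 ≡ 1 (mod 13).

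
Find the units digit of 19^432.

Last digits of 9^n: 9, 1 (period 2).
432 mod 2 = 0, so the last digit matches 9^2 = 1.

1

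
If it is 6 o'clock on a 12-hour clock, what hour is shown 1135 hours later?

1

1135 = 94·12 + 7, so 1135 mod 12 = 7.
6 + 7 → 1 on a 12-hour dial.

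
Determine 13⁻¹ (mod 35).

27

13·27 = 351 = 10·35 + 1, so 13⁻¹ ≡ 27 (mod 35).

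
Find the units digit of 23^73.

3

Powers of 3 mod 10 repeat with period 4: 3, 9, 7, 1.
73 mod 4 = 1, so the last digit matches 3^1 = 3.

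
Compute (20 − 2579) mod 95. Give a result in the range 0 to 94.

Dividing 2579 by 95 gives quotient 27 and remainder 14.
(20 − 14) mod 95 = 6.

6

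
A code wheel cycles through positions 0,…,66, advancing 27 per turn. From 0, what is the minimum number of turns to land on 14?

27⁻¹ ≡ 5 (mod 67) because 27·5 = 135 = 2·67 + 1.
So x ≡ 5·14 = 70 ≡ 3 (mod 67).
Check: 27·3 = 81 = 1·67 + 14.

3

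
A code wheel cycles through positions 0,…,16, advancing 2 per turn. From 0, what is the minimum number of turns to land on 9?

2⁻¹ ≡ 9 (mod 17) because 2·9 = 18 = 1·17 + 1.
So x ≡ 9·9 = 81 ≡ 13 (mod 17).

13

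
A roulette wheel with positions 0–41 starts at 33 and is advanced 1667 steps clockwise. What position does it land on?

Dividing 1667 by 42 gives quotient 39 and remainder 29.
(33 + 29) mod 42 = 20.

20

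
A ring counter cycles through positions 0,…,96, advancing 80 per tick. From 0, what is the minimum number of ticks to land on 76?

The inverse of 80 mod 97 is 57 (since 80·57 = 4560 ≡ 1).
Multiplying both sides by 57: x ≡ 57·76 = 4332 ≡ 64 (mod 97).
Check: 80·64 = 5120 = 52·97 + 76.

64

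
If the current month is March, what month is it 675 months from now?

675 = 56·12 + 3, so 675 mod 12 = 3.
March + 3 months → June.

June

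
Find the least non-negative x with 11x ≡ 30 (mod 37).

33

11⁻¹ ≡ 27 (mod 37) because 11·27 = 297 = 8·37 + 1.
So x ≡ 27·30 = 810 ≡ 33 (mod 37).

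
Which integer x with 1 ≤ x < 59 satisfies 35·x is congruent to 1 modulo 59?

27

59 = 1·35 + 24
35 = 1·24 + 11
24 = 2·11 + 2
11 = 5·2 + 1
2 = 2·1 + 0
Back-substituting gives 35·27 ≡ 1 (mod 59).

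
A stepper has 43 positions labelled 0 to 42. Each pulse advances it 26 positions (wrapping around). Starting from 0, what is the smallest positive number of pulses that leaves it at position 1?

43 = 1·26 + 17
26 = 1·17 + 9
17 = 1·9 + 8
9 = 1·8 + 1
8 = 8·1 + 0
Back-substituting gives 26·5 ≡ 1 (mod 43).

5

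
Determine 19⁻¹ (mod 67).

67 = 3·19 + 10
19 = 1·10 + 9
10 = 1·9 + 1
9 = 9·1 + 0
Back-substituting gives 19·60 ≡ 1 (mod 67).

60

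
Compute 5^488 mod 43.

Successive squares of 5 mod 43: 5^1≡5, 5^2≡25, 5^4≡23, 5^8≡13, 5^16≡40, 5^32≡9, 5^64≡38, 5^128≡25, 5^256≡23.
Since 488 = 8 + 32 + 64 + 128 + 256 in binary, 5^488 ≡ 13·9·38·25·23 ≡ 14 (mod 43).

14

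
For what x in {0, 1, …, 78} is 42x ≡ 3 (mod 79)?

17

42⁻¹ ≡ 32 (mod 79) because 42·32 = 1344 = 17·79 + 1.
Multiplying both sides by 32: x ≡ 32·3 = 96 ≡ 17 (mod 79).
Check: 42·17 = 714 = 9·79 + 3.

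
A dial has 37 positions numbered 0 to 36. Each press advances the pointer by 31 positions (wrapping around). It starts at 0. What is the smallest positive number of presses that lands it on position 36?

The inverse of 31 mod 37 is 6 (since 31·6 = 186 ≡ 1).
Multiplying both sides by 6: x ≡ 6·36 = 216 ≡ 31 (mod 37).

31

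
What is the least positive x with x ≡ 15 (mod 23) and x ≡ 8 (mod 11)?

x ≡ 8 (mod 11) gives x ∈ {8, 19, 30, 41, 52, 63, 74, 85, …}.
The first of these with x mod 23 = 15 is 107.

107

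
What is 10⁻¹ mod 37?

37 = 3·10 + 7
10 = 1·7 + 3
7 = 2·3 + 1
3 = 3·1 + 0
Back-substituting gives 10·26 ≡ 1 (mod 37).

26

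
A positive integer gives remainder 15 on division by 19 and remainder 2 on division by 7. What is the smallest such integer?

x ≡ 2 (mod 7) gives x ∈ {2, 9, 16, 23, 30, 37, 44, 51, …}.
The first of these with x mod 19 = 15 is 72.

72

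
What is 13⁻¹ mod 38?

38 = 2·13 + 12
13 = 1·12 + 1
12 = 12·1 + 0
Back-substituting gives 13·3 ≡ 1 (mod 38).

3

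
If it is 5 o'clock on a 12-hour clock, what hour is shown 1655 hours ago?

1655 − 137·12 = 11, so 1655 ≡ 11 (mod 12).
5 − 11 → 6 on a 12-hour dial.

6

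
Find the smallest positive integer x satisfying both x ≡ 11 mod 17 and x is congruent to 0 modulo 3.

x ≡ 0 (mod 3) gives x ∈ {0, 3, 6, 9, 12, 15, 18, 21, …}.
The first of these with x mod 17 = 11 is 45.

45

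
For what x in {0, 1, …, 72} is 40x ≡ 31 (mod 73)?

61

The inverse of 40 mod 73 is 42 (since 40·42 = 1680 ≡ 1).
So x ≡ 42·31 = 1302 ≡ 61 (mod 73).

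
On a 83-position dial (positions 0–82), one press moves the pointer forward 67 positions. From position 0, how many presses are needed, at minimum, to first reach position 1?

67·57 = 3819 = 46·83 + 1, so 67⁻¹ ≡ 57 (mod 83).

57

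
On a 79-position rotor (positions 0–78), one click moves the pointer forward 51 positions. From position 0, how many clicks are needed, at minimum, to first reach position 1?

79 = 1·51 + 28
51 = 1·28 + 23
28 = 1·23 + 5
23 = 4·5 + 3
5 = 1·3 + 2
3 = 1·2 + 1
2 = 2·1 + 0
Back-substituting gives 51·31 ≡ 1 (mod 79).

31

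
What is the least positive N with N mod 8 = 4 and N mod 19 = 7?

140

Since 19·3 ≡ 1 (mod 8), take x = 7 + 19·((4−7)·3 mod 8) = 7 + 19·7 = 140.
Check: 140 mod 8 = 4, 140 mod 19 = 7.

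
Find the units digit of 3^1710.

9

The units digit of 3^n cycles with period 4: 3, 9, 7, 1, …
1710 mod 4 = 2, so the last digit matches 3^2 = 9.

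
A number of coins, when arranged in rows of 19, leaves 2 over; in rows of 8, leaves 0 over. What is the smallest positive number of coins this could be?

40

x ≡ 0 (mod 8) gives x ∈ {0, 8, 16, 24, 32, 40}.
The first of these with x mod 19 = 2 is 40.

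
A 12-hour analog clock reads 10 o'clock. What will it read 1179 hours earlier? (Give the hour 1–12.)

7

1179 = 98·12 + 3, so 1179 mod 12 = 3.
10 − 3 → 7 on a 12-hour dial.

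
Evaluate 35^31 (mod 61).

26

By repeated squaring mod 61: 35^1≡35, 35^2≡5, 35^4≡25, 35^8≡15, 35^16≡42.
31 = 1 + 2 + 4 + 8 + 16, so 35^31 ≡ 35·5·25·15·42 ≡ 26 (mod 61).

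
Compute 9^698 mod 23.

By repeated squaring mod 23: 9^1≡9, 9^2≡12, 9^4≡6, 9^8≡13, 9^16≡8, 9^32≡18, 9^64≡2, 9^128≡4, 9^256≡16, 9^512≡3.
698 = 2 + 8 + 16 + 32 + 128 + 512, so 9^698 ≡ 12·13·8·18·4·3 ≡ 8 (mod 23).

8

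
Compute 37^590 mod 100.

49

By repeated squaring mod 100: 37^1≡37, 37^2≡69, 37^4≡61, 37^8≡21, 37^16≡41, 37^32≡81, 37^64≡61, 37^128≡21, 37^256≡41, 37^512≡81.
590 = 2 + 4 + 8 + 64 + 512, so 37^590 ≡ 69·61·21·61·81 ≡ 49 (mod 100).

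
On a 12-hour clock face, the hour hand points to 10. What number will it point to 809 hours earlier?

5

Dividing 809 by 12 gives quotient 67 and remainder 5.
10 − 5 → 5 on a 12-hour dial.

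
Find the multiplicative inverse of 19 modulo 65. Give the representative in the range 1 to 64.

65 = 3·19 + 8
19 = 2·8 + 3
8 = 2·3 + 2
3 = 1·2 + 1
2 = 2·1 + 0
Back-substituting gives 19·24 ≡ 1 (mod 65).

24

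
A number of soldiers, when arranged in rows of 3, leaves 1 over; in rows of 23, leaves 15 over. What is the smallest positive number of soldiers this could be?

61

Since 23·2 ≡ 1 (mod 3), take x = 15 + 23·((1−15)·2 mod 3) = 15 + 23·2 = 61.
Check: 61 mod 3 = 1, 61 mod 23 = 15.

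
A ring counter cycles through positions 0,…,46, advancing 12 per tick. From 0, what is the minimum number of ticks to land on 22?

41

The inverse of 12 mod 47 is 4 (since 12·4 = 48 ≡ 1).
So x ≡ 4·22 = 88 ≡ 41 (mod 47).
Check: 12·41 = 492 = 10·47 + 22.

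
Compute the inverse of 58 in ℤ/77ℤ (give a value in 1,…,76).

4

77 = 1·58 + 19
58 = 3·19 + 1
19 = 19·1 + 0
Back-substituting gives 58·4 ≡ 1 (mod 77).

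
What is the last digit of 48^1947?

The units digit of 48^n cycles with period 4: 8, 4, 2, 6, …
1947 leaves remainder 3 on division by 4, so 48^1947 ends in 2.

2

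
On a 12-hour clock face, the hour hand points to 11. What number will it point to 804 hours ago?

Dividing 804 by 12 gives quotient 67 and remainder 0.
11 − 0 → 11 on a 12-hour dial.

11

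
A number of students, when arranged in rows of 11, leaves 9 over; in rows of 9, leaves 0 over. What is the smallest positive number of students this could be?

9

x ≡ 0 (mod 9) gives x ∈ {0, 9}.
The first of these with x mod 11 = 9 is 9.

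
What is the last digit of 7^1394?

9

Last digits of 7^n: 7, 9, 3, 1 (period 4).
1394 leaves remainder 2 on division by 4, so 7^1394 ends in 9.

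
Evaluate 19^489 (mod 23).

By repeated squaring mod 23: 19^1≡19, 19^2≡16, 19^4≡3, 19^8≡9, 19^16≡12, 19^32≡6, 19^64≡13, 19^128≡8, 19^256≡18.
489 = 1 + 8 + 32 + 64 + 128 + 256, so 19^489 ≡ 19·9·6·13·8·18 ≡ 11 (mod 23).

11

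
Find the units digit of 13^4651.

The units digit of 13^n cycles with period 4: 3, 9, 7, 1, …
4651 leaves remainder 3 on division by 4, so 13^4651 ends in 7.

7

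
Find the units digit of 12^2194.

4

The units digit of 12^n cycles with period 4: 2, 4, 8, 6, …
2194 leaves remainder 2 on division by 4, so 12^2194 ends in 4.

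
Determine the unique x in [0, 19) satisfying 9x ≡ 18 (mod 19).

2

The inverse of 9 mod 19 is 17 (since 9·17 = 153 ≡ 1).
Multiplying both sides by 17: x ≡ 17·18 = 306 ≡ 2 (mod 19).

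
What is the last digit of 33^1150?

Last digits of 3^n: 3, 9, 7, 1 (period 4).
1150 leaves remainder 2 on division by 4, so 33^1150 ends in 9.

9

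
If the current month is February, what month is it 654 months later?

654 − 54·12 = 6, so 654 ≡ 6 (mod 12).
February + 6 months → August.

August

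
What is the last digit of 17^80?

1

The units digit of 17^n cycles with period 4: 7, 9, 3, 1, …
80 mod 4 = 0, so the last digit matches 7^4 = 1.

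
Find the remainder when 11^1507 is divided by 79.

Square-and-reduce mod 79: 11^1≡11, 11^2≡42, 11^4≡26, 11^8≡44, 11^16≡40, 11^32≡20, 11^64≡5, 11^128≡25, 11^256≡72, 11^512≡49, 11^1024≡31.
Since 1507 = 1 + 2 + 32 + 64 + 128 + 256 + 1024 in binary, 11^1507 ≡ 11·42·20·5·25·72·31 ≡ 5 (mod 79).

5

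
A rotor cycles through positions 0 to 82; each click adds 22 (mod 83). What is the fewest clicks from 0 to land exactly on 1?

34

83 = 3·22 + 17
22 = 1·17 + 5
17 = 3·5 + 2
5 = 2·2 + 1
2 = 2·1 + 0
Back-substituting gives 22·34 ≡ 1 (mod 83).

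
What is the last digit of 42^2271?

8

Last digits of 2^n: 2, 4, 8, 6 (period 4).
2271 leaves remainder 3 on division by 4, so 42^2271 ends in 8.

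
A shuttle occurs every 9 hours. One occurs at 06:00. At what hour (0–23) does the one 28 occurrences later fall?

18

28·9 = 252.
252 − 10·24 = 12, so 252 ≡ 12 (mod 24).
(6 + 12) mod 24 = 18.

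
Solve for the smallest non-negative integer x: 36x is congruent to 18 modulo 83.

42

36⁻¹ ≡ 30 (mod 83) because 36·30 = 1080 = 13·83 + 1.
Multiplying both sides by 30: x ≡ 30·18 = 540 ≡ 42 (mod 83).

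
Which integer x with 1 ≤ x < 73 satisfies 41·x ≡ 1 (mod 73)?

57

73 = 1·41 + 32
41 = 1·32 + 9
32 = 3·9 + 5
9 = 1·5 + 4
5 = 1·4 + 1
4 = 4·1 + 0
Back-substituting gives 41·57 ≡ 1 (mod 73).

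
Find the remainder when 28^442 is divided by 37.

Square-and-reduce mod 37: 28^1≡28, 28^2≡7, 28^4≡12, 28^8≡33, 28^16≡16, 28^32≡34, 28^64≡9, 28^128≡7, 28^256≡12.
442 = 2 + 8 + 16 + 32 + 128 + 256, so 28^442 ≡ 7·33·16·34·7·12 ≡ 9 (mod 37).

9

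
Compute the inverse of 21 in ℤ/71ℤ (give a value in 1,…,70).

21·44 = 924 = 13·71 + 1, so 21⁻¹ ≡ 44 (mod 71).

44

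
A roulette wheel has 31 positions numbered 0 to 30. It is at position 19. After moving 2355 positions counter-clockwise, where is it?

20

Dividing 2355 by 31 gives quotient 75 and remainder 30.
(19 − 30) mod 31 = 20.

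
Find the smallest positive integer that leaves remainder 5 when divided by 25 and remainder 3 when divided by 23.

555

x ≡ 3 (mod 23) gives x ∈ {3, 26, 49, 72, 95, 118, 141, 164, …}.
The first of these with x mod 25 = 5 is 555.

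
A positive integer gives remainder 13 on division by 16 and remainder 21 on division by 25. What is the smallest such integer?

221

x ≡ 13 (mod 16) gives x ∈ {13, 29, 45, 61, 77, 93, 109, 125, …}.
The first of these with x mod 25 = 21 is 221.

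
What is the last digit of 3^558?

9

Powers of 3 mod 10 repeat with period 4: 3, 9, 7, 1.
558 leaves remainder 2 on division by 4, so 3^558 ends in 9.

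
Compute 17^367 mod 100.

73

Square-and-reduce mod 100: 17^1≡17, 17^2≡89, 17^4≡21, 17^8≡41, 17^16≡81, 17^32≡61, 17^64≡21, 17^128≡41, 17^256≡81.
Since 367 = 1 + 2 + 4 + 8 + 32 + 64 + 256 in binary, 17^367 ≡ 17·89·21·41·61·21·81 ≡ 73 (mod 100).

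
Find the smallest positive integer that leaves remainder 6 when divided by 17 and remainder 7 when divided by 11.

x ≡ 7 (mod 11) gives x ∈ {7, 18, 29, 40}.
The first of these with x mod 17 = 6 is 40.

40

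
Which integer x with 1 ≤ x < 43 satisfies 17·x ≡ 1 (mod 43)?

17·38 = 646 = 15·43 + 1, so 17⁻¹ ≡ 38 (mod 43).

38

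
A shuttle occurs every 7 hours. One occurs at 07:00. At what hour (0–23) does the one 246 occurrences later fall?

246·7 = 1722.
Dividing 1722 by 24 gives quotient 71 and remainder 18.
(7 + 18) mod 24 = 1.

1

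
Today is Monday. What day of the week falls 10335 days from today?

10335 − 1476·7 = 3, so 10335 ≡ 3 (mod 7).
Monday + 3 days → Thursday.

Thursday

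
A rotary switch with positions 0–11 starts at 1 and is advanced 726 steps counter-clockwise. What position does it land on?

726 mod 12 = 6 (since 60·12 = 720).
(1 − 6) mod 12 = 7.

7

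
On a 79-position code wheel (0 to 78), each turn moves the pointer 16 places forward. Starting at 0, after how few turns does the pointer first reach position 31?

The inverse of 16 mod 79 is 5 (since 16·5 = 80 ≡ 1).
So x ≡ 5·31 = 155 ≡ 76 (mod 79).

76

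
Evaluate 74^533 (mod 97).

By repeated squaring mod 97: 74^1≡74, 74^2≡44, 74^4≡93, 74^8≡16, 74^16≡62, 74^32≡61, 74^64≡35, 74^128≡61, 74^256≡35, 74^512≡61.
Since 533 = 1 + 4 + 16 + 512 in binary, 74^533 ≡ 74·93·62·61 ≡ 5 (mod 97).

5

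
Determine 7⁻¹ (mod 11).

11 = 1·7 + 4
7 = 1·4 + 3
4 = 1·3 + 1
3 = 3·1 + 0
Back-substituting gives 7·8 ≡ 1 (mod 11).

8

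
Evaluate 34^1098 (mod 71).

By repeated squaring mod 71: 34^1≡34, 34^2≡20, 34^4≡45, 34^8≡37, 34^16≡20, 34^32≡45, 34^64≡37, 34^128≡20, 34^256≡45, 34^512≡37, 34^1024≡20.
1098 = 2 + 8 + 64 + 1024, so 34^1098 ≡ 20·37·37·20 ≡ 48 (mod 71).

48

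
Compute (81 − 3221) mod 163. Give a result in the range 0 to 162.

120

3221 = 19·163 + 124, so 3221 mod 163 = 124.
(81 − 124) mod 163 = 120.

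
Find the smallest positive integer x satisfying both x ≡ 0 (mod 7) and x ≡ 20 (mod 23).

x ≡ 0 (mod 7) gives x ∈ {0, 7, 14, 21, 28, 35, 42, 49, …}.
The first of these with x mod 23 = 20 is 112.

112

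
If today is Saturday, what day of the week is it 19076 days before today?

Friday

Dividing 19076 by 7 gives quotient 2725 and remainder 1.
Saturday − 1 day → Friday.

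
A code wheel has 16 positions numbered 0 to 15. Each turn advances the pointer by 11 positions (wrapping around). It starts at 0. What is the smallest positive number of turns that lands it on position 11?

1

The inverse of 11 mod 16 is 3 (since 11·3 = 33 ≡ 1).
So x ≡ 3·11 = 33 ≡ 1 (mod 16).
Check: 11·1 = 11 = 0·16 + 11.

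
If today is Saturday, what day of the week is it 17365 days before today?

Monday

17365 = 2480·7 + 5, so 17365 mod 7 = 5.
Saturday − 5 days → Monday.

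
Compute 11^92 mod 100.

Square-and-reduce mod 100: 11^1≡11, 11^2≡21, 11^4≡41, 11^8≡81, 11^16≡61, 11^32≡21, 11^64≡41.
Since 92 = 4 + 8 + 16 + 64 in binary, 11^92 ≡ 41·81·61·41 ≡ 21 (mod 100).

21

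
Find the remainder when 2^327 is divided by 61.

38

Square-and-reduce mod 61: 2^1≡2, 2^2≡4, 2^4≡16, 2^8≡12, 2^16≡22, 2^32≡57, 2^64≡16, 2^128≡12, 2^256≡22.
Since 327 = 1 + 2 + 4 + 64 + 256 in binary, 2^327 ≡ 2·4·16·16·22 ≡ 38 (mod 61).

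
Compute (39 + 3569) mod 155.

43

Dividing 3569 by 155 gives quotient 23 and remainder 4.
(39 + 4) mod 155 = 43.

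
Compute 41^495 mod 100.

1

Square-and-reduce mod 100: 41^1≡41, 41^2≡81, 41^4≡61, 41^8≡21, 41^16≡41, 41^32≡81, 41^64≡61, 41^128≡21, 41^256≡41.
495 = 1 + 2 + 4 + 8 + 32 + 64 + 128 + 256, so 41^495 ≡ 41·81·61·21·81·61·21·41 ≡ 1 (mod 100).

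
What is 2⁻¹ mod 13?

7

2·7 = 14 = 1·13 + 1, so 2⁻¹ ≡ 7 (mod 13).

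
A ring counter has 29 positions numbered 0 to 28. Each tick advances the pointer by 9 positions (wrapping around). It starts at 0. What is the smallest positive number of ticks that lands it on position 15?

21

The inverse of 9 mod 29 is 13 (since 9·13 = 117 ≡ 1).
So x ≡ 13·15 = 195 ≡ 21 (mod 29).
Check: 9·21 = 189 = 6·29 + 15.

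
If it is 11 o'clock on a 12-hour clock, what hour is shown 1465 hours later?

12

1465 = 122·12 + 1, so 1465 mod 12 = 1.
11 + 1 → 12 on a 12-hour dial.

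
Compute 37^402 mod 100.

69

Successive squares of 37 mod 100: 37^1≡37, 37^2≡69, 37^4≡61, 37^8≡21, 37^16≡41, 37^32≡81, 37^64≡61, 37^128≡21, 37^256≡41.
Since 402 = 2 + 16 + 128 + 256 in binary, 37^402 ≡ 69·41·21·41 ≡ 69 (mod 100).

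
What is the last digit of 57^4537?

The units digit of 57^n cycles with period 4: 7, 9, 3, 1, …
4537 leaves remainder 1 on division by 4, so 57^4537 ends in 7.

7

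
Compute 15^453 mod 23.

By repeated squaring mod 23: 15^1≡15, 15^2≡18, 15^4≡2, 15^8≡4, 15^16≡16, 15^32≡3, 15^64≡9, 15^128≡12, 15^256≡6.
Since 453 = 1 + 4 + 64 + 128 + 256 in binary, 15^453 ≡ 15·2·9·12·6 ≡ 5 (mod 23).

5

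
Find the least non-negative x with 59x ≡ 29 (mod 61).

16

The inverse of 59 mod 61 is 30 (since 59·30 = 1770 ≡ 1).
Multiplying both sides by 30: x ≡ 30·29 = 870 ≡ 16 (mod 61).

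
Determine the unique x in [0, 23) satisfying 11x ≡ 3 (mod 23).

11⁻¹ ≡ 21 (mod 23) because 11·21 = 231 = 10·23 + 1.
Multiplying both sides by 21: x ≡ 21·3 = 63 ≡ 17 (mod 23).

17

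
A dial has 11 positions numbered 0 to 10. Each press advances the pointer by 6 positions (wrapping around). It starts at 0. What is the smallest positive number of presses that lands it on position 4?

The inverse of 6 mod 11 is 2 (since 6·2 = 12 ≡ 1).
So x ≡ 2·4 = 8 ≡ 8 (mod 11).

8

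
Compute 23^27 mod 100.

47

Successive squares of 23 mod 100: 23^1≡23, 23^2≡29, 23^4≡41, 23^8≡81, 23^16≡61.
Since 27 = 1 + 2 + 8 + 16 in binary, 23^27 ≡ 23·29·81·61 ≡ 47 (mod 100).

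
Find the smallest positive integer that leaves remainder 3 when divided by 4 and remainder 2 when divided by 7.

23

x ≡ 3 (mod 4) gives x ∈ {3, 7, 11, 15, 19, 23}.
The first of these with x mod 7 = 2 is 23.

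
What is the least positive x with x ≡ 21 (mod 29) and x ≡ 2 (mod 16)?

50

Since 16·20 ≡ 1 (mod 29), take x = 2 + 16·((21−2)·20 mod 29) = 2 + 16·3 = 50.
Check: 50 mod 29 = 21, 50 mod 16 = 2.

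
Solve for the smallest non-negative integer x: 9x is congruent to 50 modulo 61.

9⁻¹ ≡ 34 (mod 61) because 9·34 = 306 = 5·61 + 1.
Multiplying both sides by 34: x ≡ 34·50 = 1700 ≡ 53 (mod 61).
Check: 9·53 = 477 = 7·61 + 50.

53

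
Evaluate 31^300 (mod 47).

Square-and-reduce mod 47: 31^1≡31, 31^2≡21, 31^4≡18, 31^8≡42, 31^16≡25, 31^32≡14, 31^64≡8, 31^128≡17, 31^256≡7.
300 = 4 + 8 + 32 + 256, so 31^300 ≡ 18·42·14·7 ≡ 16 (mod 47).

16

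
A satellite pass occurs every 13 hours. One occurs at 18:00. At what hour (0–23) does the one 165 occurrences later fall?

165·13 = 2145.
Dividing 2145 by 24 gives quotient 89 and remainder 9.
(18 + 9) mod 24 = 3.

3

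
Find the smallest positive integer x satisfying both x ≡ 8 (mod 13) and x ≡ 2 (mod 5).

Since 5·8 ≡ 1 (mod 13), take x = 2 + 5·((8−2)·8 mod 13) = 2 + 5·9 = 47.
Check: 47 mod 13 = 8, 47 mod 5 = 2.

47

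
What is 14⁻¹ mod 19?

19 = 1·14 + 5
14 = 2·5 + 4
5 = 1·4 + 1
4 = 4·1 + 0
Back-substituting gives 14·15 ≡ 1 (mod 19).

15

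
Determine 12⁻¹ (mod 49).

12·45 = 540 = 11·49 + 1, so 12⁻¹ ≡ 45 (mod 49).

45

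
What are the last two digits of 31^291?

31

Successive squares of 31 mod 100: 31^1≡31, 31^2≡61, 31^4≡21, 31^8≡41, 31^16≡81, 31^32≡61, 31^64≡21, 31^128≡41, 31^256≡81.
291 = 1 + 2 + 32 + 256, so 31^291 ≡ 31·61·61·81 ≡ 31 (mod 100).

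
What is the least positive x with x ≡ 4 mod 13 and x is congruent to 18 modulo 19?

Since 19·11 ≡ 1 (mod 13), take x = 18 + 19·((4−18)·11 mod 13) = 18 + 19·2 = 56.
Check: 56 mod 13 = 4, 56 mod 19 = 18.

56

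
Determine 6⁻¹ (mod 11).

6·2 = 12 = 1·11 + 1, so 6⁻¹ ≡ 2 (mod 11).

2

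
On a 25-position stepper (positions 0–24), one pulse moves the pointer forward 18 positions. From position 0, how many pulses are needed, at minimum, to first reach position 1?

7

25 = 1·18 + 7
18 = 2·7 + 4
7 = 1·4 + 3
4 = 1·3 + 1
3 = 3·1 + 0
Back-substituting gives 18·7 ≡ 1 (mod 25).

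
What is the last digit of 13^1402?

9

Powers of 3 mod 10 repeat with period 4: 3, 9, 7, 1.
1402 mod 4 = 2, so the last digit matches 3^2 = 9.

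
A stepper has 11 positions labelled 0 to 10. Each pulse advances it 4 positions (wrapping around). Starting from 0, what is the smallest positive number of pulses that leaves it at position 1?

11 = 2·4 + 3
4 = 1·3 + 1
3 = 3·1 + 0
Back-substituting gives 4·3 ≡ 1 (mod 11).

3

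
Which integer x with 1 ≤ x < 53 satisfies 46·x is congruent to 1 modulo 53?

15

53 = 1·46 + 7
46 = 6·7 + 4
7 = 1·4 + 3
4 = 1·3 + 1
3 = 3·1 + 0
Back-substituting gives 46·15 ≡ 1 (mod 53).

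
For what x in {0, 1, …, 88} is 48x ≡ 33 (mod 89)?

73

The inverse of 48 mod 89 is 13 (since 48·13 = 624 ≡ 1).
So x ≡ 13·33 = 429 ≡ 73 (mod 89).
Check: 48·73 = 3504 = 39·89 + 33.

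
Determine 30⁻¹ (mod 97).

97 = 3·30 + 7
30 = 4·7 + 2
7 = 3·2 + 1
2 = 2·1 + 0
Back-substituting gives 30·55 ≡ 1 (mod 97).

55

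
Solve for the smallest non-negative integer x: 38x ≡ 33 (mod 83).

The inverse of 38 mod 83 is 59 (since 38·59 = 2242 ≡ 1).
So x ≡ 59·33 = 1947 ≡ 38 (mod 83).

38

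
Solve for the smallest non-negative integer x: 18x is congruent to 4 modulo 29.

26

18⁻¹ ≡ 21 (mod 29) because 18·21 = 378 = 13·29 + 1.
Multiplying both sides by 21: x ≡ 21·4 = 84 ≡ 26 (mod 29).
Check: 18·26 = 468 = 16·29 + 4.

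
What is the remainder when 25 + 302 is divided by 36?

3

Dividing 302 by 36 gives quotient 8 and remainder 14.
(25 + 14) mod 36 = 3.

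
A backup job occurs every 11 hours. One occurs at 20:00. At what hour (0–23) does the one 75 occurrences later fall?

5

75·11 = 825.
825 − 34·24 = 9, so 825 ≡ 9 (mod 24).
(20 + 9) mod 24 = 5.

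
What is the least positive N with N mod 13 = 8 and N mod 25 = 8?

8

Since 25·12 ≡ 1 (mod 13), take x = 8 + 25·((8−8)·12 mod 13) = 8 + 25·0 = 8.
Check: 8 mod 13 = 8, 8 mod 25 = 8.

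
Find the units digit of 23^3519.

The units digit of 23^n cycles with period 4: 3, 9, 7, 1, …
3519 leaves remainder 3 on division by 4, so 23^3519 ends in 7.

7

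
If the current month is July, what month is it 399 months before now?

April

399 = 33·12 + 3, so 399 mod 12 = 3.
July − 3 months → April.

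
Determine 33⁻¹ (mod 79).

12

79 = 2·33 + 13
33 = 2·13 + 7
13 = 1·7 + 6
7 = 1·6 + 1
6 = 6·1 + 0
Back-substituting gives 33·12 ≡ 1 (mod 79).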